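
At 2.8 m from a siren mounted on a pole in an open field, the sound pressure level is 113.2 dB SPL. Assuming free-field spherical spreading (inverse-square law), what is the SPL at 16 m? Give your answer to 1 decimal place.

For a point source in a free field, ΔL = −20·log₁₀(d₂/d₁).
ΔL = −20·log₁₀(16/2.8) = -15.14 dB, so L₂ = 113.2 + (-15.14) = 98.1 dB SPL.

98.1 dB SPL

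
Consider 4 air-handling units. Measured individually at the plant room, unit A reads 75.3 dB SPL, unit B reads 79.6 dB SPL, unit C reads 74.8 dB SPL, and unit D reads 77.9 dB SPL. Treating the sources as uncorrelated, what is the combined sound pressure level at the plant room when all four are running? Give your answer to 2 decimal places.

Incoherent sources sum as intensities:
L_total = 10·log₁₀(10^(75.3/10) + 10^(79.6/10) + 10^(74.8/10) + 10^(77.9/10)) = 10·log₁₀(216900000) = 83.36 dB SPL.

83.36 dB SPL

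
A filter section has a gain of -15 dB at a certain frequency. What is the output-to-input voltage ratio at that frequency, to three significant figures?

0.178

Voltage ratio = 10^(dB/20).
10^(-15/20) = 10^(-0.7500) = 0.178.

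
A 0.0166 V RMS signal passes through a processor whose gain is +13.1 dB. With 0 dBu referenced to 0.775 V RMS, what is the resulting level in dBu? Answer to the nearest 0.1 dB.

-20.3 dBu

Input level: 20·log₁₀(0.0166/0.775) = -33.38 dBu.
Output: -33.38 + 13.1 = -20.3 dBu.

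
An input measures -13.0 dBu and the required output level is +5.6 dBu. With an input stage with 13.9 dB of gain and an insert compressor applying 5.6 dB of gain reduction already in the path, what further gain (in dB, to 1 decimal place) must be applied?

The required make-up gain is the shortfall in the dB sum.
G = +5.6 − (-13.0) − 13.9 + 5.6 = 10.3 dB.

10.3 dB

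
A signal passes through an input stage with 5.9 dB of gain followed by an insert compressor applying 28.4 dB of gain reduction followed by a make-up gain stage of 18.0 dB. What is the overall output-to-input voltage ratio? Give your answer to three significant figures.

0.596

Net gain = 5.9 + (−28.4) + 18.0 = -4.5 dB.
Voltage ratio = 10^(-4.5/20) = 0.596.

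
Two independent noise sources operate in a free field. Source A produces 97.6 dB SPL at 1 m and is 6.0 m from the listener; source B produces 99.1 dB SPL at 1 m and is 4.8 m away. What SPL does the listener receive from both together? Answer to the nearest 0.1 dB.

At the listener: L_A = 97.6 − 20·log₁₀(6.0) = 82.04 dB; L_B = 99.1 − 20·log₁₀(4.8) = 85.48 dB.
Combined: 10·log₁₀(10^(82.04/10)+10^(85.48/10)) = 87.1 dB SPL.

87.1 dB SPL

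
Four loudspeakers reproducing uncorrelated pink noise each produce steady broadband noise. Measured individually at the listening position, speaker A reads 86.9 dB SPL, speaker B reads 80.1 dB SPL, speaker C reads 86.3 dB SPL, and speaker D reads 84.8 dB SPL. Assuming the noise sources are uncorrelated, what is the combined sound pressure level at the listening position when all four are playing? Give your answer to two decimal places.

Uncorrelated sources add in intensity (power), not in dB.
L_total = 10·log₁₀(10^(86.9/10) + 10^(80.1/10) + 10^(86.3/10) + 10^(84.8/10)) = 10·log₁₀(1321000000) = 91.21 dB SPL.

91.21 dB SPL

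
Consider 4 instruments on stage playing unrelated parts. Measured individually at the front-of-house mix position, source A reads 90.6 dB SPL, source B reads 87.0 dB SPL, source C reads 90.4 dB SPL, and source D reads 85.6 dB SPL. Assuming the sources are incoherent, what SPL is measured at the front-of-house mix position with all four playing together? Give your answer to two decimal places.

Incoherent sources sum as intensities:
L_total = 10·log₁₀(10^(90.6/10) + 10^(87.0/10) + 10^(90.4/10) + 10^(85.6/10)) = 10·log₁₀(3109000000) = 94.93 dB SPL.

94.93 dB SPL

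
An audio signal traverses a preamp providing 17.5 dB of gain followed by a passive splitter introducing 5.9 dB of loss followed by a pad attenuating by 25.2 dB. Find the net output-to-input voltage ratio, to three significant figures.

0.209

Net gain = 17.5 + (−5.9) + (−25.2) = -13.6 dB.
Voltage ratio = 10^(-13.6/20) = 0.209.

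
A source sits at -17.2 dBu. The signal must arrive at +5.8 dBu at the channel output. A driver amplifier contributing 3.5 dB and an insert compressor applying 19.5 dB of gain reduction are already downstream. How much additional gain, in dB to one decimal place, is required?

The required make-up gain is the shortfall in the dB sum.
G = +5.8 − (-17.2) − 3.5 + 19.5 = 39.0 dB.

39.0 dB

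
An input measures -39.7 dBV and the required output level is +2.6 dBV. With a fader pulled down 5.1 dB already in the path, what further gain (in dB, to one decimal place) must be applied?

The required make-up gain is the shortfall in the dB sum.
G = +2.6 − (-39.7) + 5.1 = 47.4 dB.

47.4 dB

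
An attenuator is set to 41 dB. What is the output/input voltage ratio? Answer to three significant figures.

0.00891

Voltage ratio = 10^(dB/20).
10^(-41/20) = 10^(-2.050) = 0.00891.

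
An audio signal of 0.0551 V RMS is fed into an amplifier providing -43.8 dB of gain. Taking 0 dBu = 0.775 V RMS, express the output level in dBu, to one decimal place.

-66.8 dBu

Input level: 20·log₁₀(0.0551/0.775) = -22.96 dBu.
Output: -22.96 − 43.8 = -66.8 dBu.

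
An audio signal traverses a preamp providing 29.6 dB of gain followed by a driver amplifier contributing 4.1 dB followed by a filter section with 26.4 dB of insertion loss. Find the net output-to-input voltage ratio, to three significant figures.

2.32

Net gain = 29.6 + 4.1 + (−26.4) = 7.3 dB.
Voltage ratio = 10^(7.3/20) = 2.32.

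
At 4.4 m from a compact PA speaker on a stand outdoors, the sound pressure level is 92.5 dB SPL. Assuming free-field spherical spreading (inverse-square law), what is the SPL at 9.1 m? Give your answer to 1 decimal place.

86.2 dB SPL

For a point source in a free field, ΔL = −20·log₁₀(d₂/d₁).
ΔL = −20·log₁₀(9.1/4.4) = -6.31 dB, so L₂ = 92.5 + (-6.31) = 86.2 dB SPL.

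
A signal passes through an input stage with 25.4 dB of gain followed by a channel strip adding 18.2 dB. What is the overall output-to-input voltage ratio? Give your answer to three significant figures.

151

Net gain = 25.4 + 18.2 = 43.6 dB.
Voltage ratio = 10^(43.6/20) = 151.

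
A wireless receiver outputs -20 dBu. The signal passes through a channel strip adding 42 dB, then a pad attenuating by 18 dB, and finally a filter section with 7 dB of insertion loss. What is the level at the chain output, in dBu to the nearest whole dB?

Cascaded gains and losses add directly in dB.
-20 + 42 − 18 − 7 = -3 dBu.

-3 dBu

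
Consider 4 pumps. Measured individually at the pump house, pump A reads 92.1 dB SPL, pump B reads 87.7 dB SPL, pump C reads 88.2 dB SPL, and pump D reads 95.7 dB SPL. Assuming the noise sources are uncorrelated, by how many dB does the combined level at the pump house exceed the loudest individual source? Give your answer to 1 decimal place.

Uncorrelated sources add in intensity (power), not in dB.
L_total = 10·log₁₀(10^(92.1/10) + 10^(87.7/10) + 10^(88.2/10) + 10^(95.7/10)) = 98.19 dB SPL.
Excess over the loudest (95.7 dB): 98.19 − 95.7 = 2.5 dB.

2.5 dB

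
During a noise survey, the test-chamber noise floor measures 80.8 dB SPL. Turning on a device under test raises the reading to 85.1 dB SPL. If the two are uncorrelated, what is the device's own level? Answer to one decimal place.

Subtract intensities: L_src = 10·log₁₀(10^(L_total/10) − 10^(L_bg/10)).
L_src = 10·log₁₀(10^(85.1/10) − 10^(80.8/10)) = 10·log₁₀(203400000) = 83.1 dB SPL.

83.1 dB SPL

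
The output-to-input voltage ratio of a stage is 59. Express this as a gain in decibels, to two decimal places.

Voltage is an amplitude quantity, so gain = 20·log₁₀(V_out/V_in).
20·log₁₀(59) = 35.42 dB.

35.42 dB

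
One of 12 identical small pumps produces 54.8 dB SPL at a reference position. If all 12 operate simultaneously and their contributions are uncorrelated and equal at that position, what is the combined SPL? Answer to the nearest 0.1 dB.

65.6 dB SPL

12 equal incoherent sources raise the level by 10·log₁₀(12) = 10.79 dB.
L_total = 54.8 + 10.79 = 65.6 dB SPL.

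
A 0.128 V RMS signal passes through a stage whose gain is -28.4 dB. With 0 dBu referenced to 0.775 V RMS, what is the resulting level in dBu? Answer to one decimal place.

Input level: 20·log₁₀(0.128/0.775) = -15.64 dBu.
Output: -15.64 − 28.4 = -44.0 dBu.

-44.0 dBu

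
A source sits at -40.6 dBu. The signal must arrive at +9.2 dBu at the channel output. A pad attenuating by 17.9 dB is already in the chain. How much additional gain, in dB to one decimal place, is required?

The required make-up gain is the shortfall in the dB sum.
G = +9.2 − (-40.6) + 17.9 = 67.7 dB.

67.7 dB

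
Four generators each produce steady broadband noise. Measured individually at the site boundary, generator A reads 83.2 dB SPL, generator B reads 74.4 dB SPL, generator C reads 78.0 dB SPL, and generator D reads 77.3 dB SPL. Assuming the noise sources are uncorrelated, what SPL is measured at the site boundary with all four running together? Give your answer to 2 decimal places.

Incoherent sources sum as intensities:
L_total = 10·log₁₀(10^(83.2/10) + 10^(74.4/10) + 10^(78.0/10) + 10^(77.3/10)) = 10·log₁₀(353300000) = 85.48 dB SPL.

85.48 dB SPL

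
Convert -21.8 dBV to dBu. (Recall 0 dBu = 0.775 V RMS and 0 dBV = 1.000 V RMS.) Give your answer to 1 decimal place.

-19.6 dBu

The offset between the scales is 20·log₁₀(0.775/1.000) = −2.214 dB.
So dBu = -21.8 + 2.214 = -19.6 dBu.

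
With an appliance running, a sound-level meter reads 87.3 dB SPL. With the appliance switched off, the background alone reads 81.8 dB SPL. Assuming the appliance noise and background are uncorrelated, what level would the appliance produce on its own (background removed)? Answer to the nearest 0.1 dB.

Background correction is a power subtraction:
L_src = 10·log₁₀(10^(87.3/10) − 10^(81.8/10)) = 10·log₁₀(385700000) = 85.9 dB SPL.

85.9 dB SPL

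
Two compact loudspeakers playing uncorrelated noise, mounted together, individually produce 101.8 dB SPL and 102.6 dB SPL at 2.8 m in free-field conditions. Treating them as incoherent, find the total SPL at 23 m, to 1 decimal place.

86.9 dB SPL

Combined at 2.8 m: 10·log₁₀(10^(101.8/10)+10^(102.6/10)) = 105.23 dB SPL.
Then apply −20·log₁₀(23/2.8) = -18.29 dB → 86.9 dB SPL.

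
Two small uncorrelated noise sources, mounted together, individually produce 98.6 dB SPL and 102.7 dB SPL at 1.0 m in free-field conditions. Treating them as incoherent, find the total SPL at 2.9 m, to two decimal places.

94.88 dB SPL

Combined at 1.0 m: 10·log₁₀(10^(98.6/10)+10^(102.7/10)) = 104.127 dB SPL.
Then apply −20·log₁₀(2.9/1.0) = -9.248 dB → 94.88 dB SPL.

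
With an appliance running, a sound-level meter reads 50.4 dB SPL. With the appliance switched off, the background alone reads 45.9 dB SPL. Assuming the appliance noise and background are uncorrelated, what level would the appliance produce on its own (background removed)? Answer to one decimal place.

48.5 dB SPL

Remove the background by subtracting linear intensities:
L_src = 10·log₁₀(10^(50.4/10) − 10^(45.9/10)) = 10·log₁₀(70740) = 48.5 dB SPL.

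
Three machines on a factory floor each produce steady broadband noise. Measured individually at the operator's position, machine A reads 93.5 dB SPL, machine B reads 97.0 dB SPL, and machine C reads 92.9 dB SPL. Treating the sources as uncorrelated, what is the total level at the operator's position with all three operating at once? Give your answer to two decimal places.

Incoherent sources sum as intensities:
L_total = 10·log₁₀(10^(93.5/10) + 10^(97.0/10) + 10^(92.9/10)) = 10·log₁₀(9200000000) = 99.64 dB SPL.

99.64 dB SPL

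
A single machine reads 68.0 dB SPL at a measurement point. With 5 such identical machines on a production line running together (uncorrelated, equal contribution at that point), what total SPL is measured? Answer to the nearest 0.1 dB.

75.0 dB SPL

5 equal incoherent sources raise the level by 10·log₁₀(5) = 6.99 dB.
L_total = 68.0 + 6.99 = 75.0 dB SPL.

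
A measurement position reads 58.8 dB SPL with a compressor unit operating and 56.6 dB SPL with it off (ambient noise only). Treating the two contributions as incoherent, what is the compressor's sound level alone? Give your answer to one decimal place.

54.8 dB SPL

Remove the background by subtracting linear intensities:
L_src = 10·log₁₀(10^(58.8/10) − 10^(56.6/10)) = 10·log₁₀(301500) = 54.8 dB SPL.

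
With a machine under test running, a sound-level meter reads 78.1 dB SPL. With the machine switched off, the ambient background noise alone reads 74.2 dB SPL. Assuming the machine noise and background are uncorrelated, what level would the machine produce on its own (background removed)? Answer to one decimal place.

75.8 dB SPL

Subtract intensities: L_src = 10·log₁₀(10^(L_total/10) − 10^(L_bg/10)).
L_src = 10·log₁₀(10^(78.1/10) − 10^(74.2/10)) = 10·log₁₀(38260000) = 75.8 dB SPL.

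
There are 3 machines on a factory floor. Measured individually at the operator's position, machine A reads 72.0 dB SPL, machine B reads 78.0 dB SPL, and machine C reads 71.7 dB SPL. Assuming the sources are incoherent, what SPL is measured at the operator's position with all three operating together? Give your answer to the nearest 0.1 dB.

Add the sources as powers (linear), then convert back to dB:
L_total = 10·log₁₀(10^(72.0/10) + 10^(78.0/10) + 10^(71.7/10)) = 10·log₁₀(93740000) = 79.7 dB SPL.

79.7 dB SPL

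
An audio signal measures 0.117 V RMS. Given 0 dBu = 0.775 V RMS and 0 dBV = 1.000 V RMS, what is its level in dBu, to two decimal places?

-16.42 dBu

dBu = 20·log₁₀(V / 0.775 V).
20·log₁₀(0.117/0.775) = -16.42 dBu.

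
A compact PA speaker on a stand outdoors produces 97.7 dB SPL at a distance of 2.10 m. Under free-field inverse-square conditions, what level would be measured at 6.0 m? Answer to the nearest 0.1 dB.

88.6 dB SPL

For a point source in a free field, ΔL = −20·log₁₀(d₂/d₁).
ΔL = −20·log₁₀(6.0/2.10) = -9.12 dB, so L₂ = 97.7 + (-9.12) = 88.6 dB SPL.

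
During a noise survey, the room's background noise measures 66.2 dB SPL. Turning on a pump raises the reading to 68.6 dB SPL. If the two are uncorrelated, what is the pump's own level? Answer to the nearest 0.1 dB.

Background correction is a power subtraction:
L_src = 10·log₁₀(10^(68.6/10) − 10^(66.2/10)) = 10·log₁₀(3076000) = 64.9 dB SPL.

64.9 dB SPL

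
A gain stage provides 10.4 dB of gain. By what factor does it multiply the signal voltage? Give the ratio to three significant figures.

3.31

Voltage ratio = 10^(dB/20).
10^(10.4/20) = 10^(0.5200) = 3.31.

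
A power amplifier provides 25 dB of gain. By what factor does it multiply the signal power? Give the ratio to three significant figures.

316

Power ratio = 10^(dB/10).
10^(25/10) = 10^(2.500) = 316.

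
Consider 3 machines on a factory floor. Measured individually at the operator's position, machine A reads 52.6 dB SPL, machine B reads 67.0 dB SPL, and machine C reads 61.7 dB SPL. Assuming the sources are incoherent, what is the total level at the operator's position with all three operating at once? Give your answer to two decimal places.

68.24 dB SPL

Incoherent sources sum as intensities:
L_total = 10·log₁₀(10^(52.6/10) + 10^(67.0/10) + 10^(61.7/10)) = 10·log₁₀(6673000) = 68.24 dB SPL.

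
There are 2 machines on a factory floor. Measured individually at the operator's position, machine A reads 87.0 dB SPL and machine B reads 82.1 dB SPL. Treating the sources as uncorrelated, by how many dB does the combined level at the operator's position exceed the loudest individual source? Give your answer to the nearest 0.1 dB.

Uncorrelated sources add in intensity (power), not in dB.
L_total = 10·log₁₀(10^(87.0/10) + 10^(82.1/10)) = 88.22 dB SPL.
Excess over the loudest (87.0 dB): 88.22 − 87.0 = 1.2 dB.

1.2 dB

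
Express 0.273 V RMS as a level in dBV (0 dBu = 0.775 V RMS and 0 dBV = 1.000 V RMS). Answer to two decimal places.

-11.28 dBV

dBV = 20·log₁₀(V / 1.000 V).
20·log₁₀(0.273/1.000) = -11.28 dBV.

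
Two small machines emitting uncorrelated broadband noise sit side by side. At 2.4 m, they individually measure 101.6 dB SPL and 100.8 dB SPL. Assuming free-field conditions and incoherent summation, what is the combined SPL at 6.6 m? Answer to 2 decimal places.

95.44 dB SPL

Combined at 2.4 m: 10·log₁₀(10^(101.6/10)+10^(100.8/10)) = 104.229 dB SPL.
Then apply −20·log₁₀(6.6/2.4) = -8.787 dB → 95.44 dB SPL.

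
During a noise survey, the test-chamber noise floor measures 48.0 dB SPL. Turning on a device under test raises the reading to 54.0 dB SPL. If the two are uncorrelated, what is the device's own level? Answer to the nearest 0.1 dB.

Subtract intensities: L_src = 10·log₁₀(10^(L_total/10) − 10^(L_bg/10)).
L_src = 10·log₁₀(10^(54.0/10) − 10^(48.0/10)) = 10·log₁₀(188100) = 52.7 dB SPL.

52.7 dB SPL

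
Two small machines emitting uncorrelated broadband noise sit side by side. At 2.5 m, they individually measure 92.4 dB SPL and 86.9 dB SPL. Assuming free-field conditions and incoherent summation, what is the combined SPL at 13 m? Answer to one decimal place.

Combined at 2.5 m: 10·log₁₀(10^(92.4/10)+10^(86.9/10)) = 93.48 dB SPL.
Then apply −20·log₁₀(13/2.5) = -14.32 dB → 79.2 dB SPL.

79.2 dB SPL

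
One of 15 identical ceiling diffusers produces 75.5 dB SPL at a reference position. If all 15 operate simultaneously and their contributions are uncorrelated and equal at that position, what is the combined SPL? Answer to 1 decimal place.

87.3 dB SPL

15 equal incoherent sources raise the level by 10·log₁₀(15) = 11.76 dB.
L_total = 75.5 + 11.76 = 87.3 dB SPL.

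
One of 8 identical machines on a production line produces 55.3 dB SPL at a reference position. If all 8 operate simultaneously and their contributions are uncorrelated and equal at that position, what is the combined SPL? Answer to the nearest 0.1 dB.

8 equal incoherent sources raise the level by 10·log₁₀(8) = 9.03 dB.
L_total = 55.3 + 9.03 = 64.3 dB SPL.

64.3 dB SPL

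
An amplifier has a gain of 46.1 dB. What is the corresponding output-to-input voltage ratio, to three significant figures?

Voltage ratio = 10^(dB/20).
10^(46.1/20) = 10^(2.305) = 202.

202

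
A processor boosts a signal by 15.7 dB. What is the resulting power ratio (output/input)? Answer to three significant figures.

37.2

Power ratio = 10^(dB/10).
10^(15.7/10) = 10^(1.570) = 37.2.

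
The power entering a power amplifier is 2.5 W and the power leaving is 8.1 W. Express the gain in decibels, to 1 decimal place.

Power ratio → dB uses the 10·log₁₀ form:
10·log₁₀(8.1/2.5) = 10·log₁₀(3.240) = 5.1 dB.

5.1 dB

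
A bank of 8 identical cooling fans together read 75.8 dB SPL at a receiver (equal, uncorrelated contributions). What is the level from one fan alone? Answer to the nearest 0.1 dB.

66.8 dB SPL

8 equal incoherent sources add 10·log₁₀(8) = 9.03 dB over one source.
L_one = 75.8 − 9.03 = 66.8 dB SPL.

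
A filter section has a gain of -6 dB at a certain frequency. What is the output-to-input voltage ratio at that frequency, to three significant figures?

Voltage ratio = 10^(dB/20).
10^(-6/20) = 10^(-0.3000) = 0.501.

0.501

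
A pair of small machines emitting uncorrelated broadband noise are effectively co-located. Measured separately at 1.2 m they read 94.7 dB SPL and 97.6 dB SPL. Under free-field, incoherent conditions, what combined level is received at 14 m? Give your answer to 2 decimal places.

Combined at 1.2 m: 10·log₁₀(10^(94.7/10)+10^(97.6/10)) = 99.398 dB SPL.
Then apply −20·log₁₀(14/1.2) = -21.339 dB → 78.06 dB SPL.

78.06 dB SPL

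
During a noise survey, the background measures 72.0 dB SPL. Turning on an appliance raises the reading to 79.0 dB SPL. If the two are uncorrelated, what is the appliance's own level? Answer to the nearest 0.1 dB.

Remove the background by subtracting linear intensities:
L_src = 10·log₁₀(10^(79.0/10) − 10^(72.0/10)) = 10·log₁₀(63580000) = 78.0 dB SPL.

78.0 dB SPL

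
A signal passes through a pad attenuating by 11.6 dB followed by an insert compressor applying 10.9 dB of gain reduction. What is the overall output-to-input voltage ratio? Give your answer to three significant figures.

Net gain = (−11.6) + (−10.9) = -22.5 dB.
Voltage ratio = 10^(-22.5/20) = 0.0750.

0.0750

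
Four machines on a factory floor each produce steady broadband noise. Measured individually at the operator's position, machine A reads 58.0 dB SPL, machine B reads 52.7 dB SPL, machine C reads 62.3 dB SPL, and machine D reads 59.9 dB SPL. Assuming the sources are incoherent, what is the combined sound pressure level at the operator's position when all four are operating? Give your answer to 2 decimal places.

Add the sources as powers (linear), then convert back to dB:
L_total = 10·log₁₀(10^(58.0/10) + 10^(52.7/10) + 10^(62.3/10) + 10^(59.9/10)) = 10·log₁₀(3493000) = 65.43 dB SPL.

65.43 dB SPL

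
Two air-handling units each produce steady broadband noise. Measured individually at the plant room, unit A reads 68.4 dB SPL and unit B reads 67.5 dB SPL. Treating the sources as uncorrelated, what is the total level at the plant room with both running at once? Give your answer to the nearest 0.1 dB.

Uncorrelated sources add in intensity (power), not in dB.
L_total = 10·log₁₀(10^(68.4/10) + 10^(67.5/10)) = 10·log₁₀(12540000) = 71.0 dB SPL.

71.0 dB SPL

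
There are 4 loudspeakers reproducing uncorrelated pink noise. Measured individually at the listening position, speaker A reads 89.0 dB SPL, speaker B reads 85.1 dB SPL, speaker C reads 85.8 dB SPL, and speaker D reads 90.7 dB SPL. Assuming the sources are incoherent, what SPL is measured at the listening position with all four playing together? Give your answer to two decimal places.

Uncorrelated sources add in intensity (power), not in dB.
L_total = 10·log₁₀(10^(89.0/10) + 10^(85.1/10) + 10^(85.8/10) + 10^(90.7/10)) = 10·log₁₀(2673000000) = 94.27 dB SPL.

94.27 dB SPL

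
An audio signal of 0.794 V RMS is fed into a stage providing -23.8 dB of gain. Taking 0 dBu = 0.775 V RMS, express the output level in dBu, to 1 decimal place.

Input level: 20·log₁₀(0.794/0.775) = 0.21 dBu.
Output: 0.21 − 23.8 = -23.6 dBu.

-23.6 dBu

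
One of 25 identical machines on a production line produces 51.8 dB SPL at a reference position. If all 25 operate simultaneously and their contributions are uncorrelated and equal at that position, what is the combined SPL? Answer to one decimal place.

65.8 dB SPL

25 equal incoherent sources raise the level by 10·log₁₀(25) = 13.98 dB.
L_total = 51.8 + 13.98 = 65.8 dB SPL.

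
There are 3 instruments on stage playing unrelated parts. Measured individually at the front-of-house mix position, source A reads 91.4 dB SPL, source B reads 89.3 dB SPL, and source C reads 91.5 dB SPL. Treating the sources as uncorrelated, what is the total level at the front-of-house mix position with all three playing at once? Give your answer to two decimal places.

Uncorrelated sources add in intensity (power), not in dB.
L_total = 10·log₁₀(10^(91.4/10) + 10^(89.3/10) + 10^(91.5/10)) = 10·log₁₀(3644000000) = 95.62 dB SPL.

95.62 dB SPL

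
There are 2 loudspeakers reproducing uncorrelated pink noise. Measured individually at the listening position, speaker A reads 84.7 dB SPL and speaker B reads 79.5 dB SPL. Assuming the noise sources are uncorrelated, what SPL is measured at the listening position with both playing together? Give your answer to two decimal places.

Add the sources as powers (linear), then convert back to dB:
L_total = 10·log₁₀(10^(84.7/10) + 10^(79.5/10)) = 10·log₁₀(384200000) = 85.85 dB SPL.

85.85 dB SPL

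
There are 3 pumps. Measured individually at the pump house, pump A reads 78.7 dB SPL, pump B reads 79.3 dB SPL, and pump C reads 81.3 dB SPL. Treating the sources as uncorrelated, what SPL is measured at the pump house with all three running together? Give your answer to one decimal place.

84.7 dB SPL

Incoherent sources sum as intensities:
L_total = 10·log₁₀(10^(78.7/10) + 10^(79.3/10) + 10^(81.3/10)) = 10·log₁₀(294100000) = 84.7 dB SPL.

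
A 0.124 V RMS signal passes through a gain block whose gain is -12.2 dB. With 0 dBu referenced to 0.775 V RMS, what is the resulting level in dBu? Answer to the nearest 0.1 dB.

Input level: 20·log₁₀(0.124/0.775) = -15.92 dBu.
Output: -15.92 − 12.2 = -28.1 dBu.

-28.1 dBu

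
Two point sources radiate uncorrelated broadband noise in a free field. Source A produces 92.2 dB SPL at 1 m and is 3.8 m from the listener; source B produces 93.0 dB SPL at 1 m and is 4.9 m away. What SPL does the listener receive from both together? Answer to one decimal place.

83.0 dB SPL

At the listener: L_A = 92.2 − 20·log₁₀(3.8) = 80.60 dB; L_B = 93.0 − 20·log₁₀(4.9) = 79.20 dB.
Combined: 10·log₁₀(10^(80.60/10)+10^(79.20/10)) = 83.0 dB SPL.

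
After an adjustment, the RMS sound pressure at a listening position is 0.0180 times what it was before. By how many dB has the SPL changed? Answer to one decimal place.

SPL change from a pressure ratio uses the 20·log₁₀ form:
20·log₁₀(0.0180) = -34.9 dB.

-34.9 dB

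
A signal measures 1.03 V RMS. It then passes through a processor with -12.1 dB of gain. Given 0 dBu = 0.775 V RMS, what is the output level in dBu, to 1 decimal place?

-9.6 dBu

Input level: 20·log₁₀(1.03/0.775) = 2.47 dBu.
Output: 2.47 − 12.1 = -9.6 dBu.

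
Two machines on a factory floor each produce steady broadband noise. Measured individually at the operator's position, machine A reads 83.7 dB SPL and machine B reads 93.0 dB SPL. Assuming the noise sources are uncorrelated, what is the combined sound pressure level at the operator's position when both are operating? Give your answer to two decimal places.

93.48 dB SPL

Incoherent sources sum as intensities:
L_total = 10·log₁₀(10^(83.7/10) + 10^(93.0/10)) = 10·log₁₀(2230000000) = 93.48 dB SPL.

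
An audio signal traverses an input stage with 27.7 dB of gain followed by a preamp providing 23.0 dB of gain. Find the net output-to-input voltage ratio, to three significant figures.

343

Net gain = 27.7 + 23.0 = 50.7 dB.
Voltage ratio = 10^(50.7/20) = 343.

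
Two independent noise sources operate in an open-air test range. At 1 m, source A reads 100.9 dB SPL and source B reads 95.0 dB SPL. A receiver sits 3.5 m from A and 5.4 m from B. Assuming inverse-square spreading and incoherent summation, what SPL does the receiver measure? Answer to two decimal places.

90.46 dB SPL

At the listener: L_A = 100.9 − 20·log₁₀(3.5) = 90.019 dB; L_B = 95.0 − 20·log₁₀(5.4) = 80.352 dB.
Combined: 10·log₁₀(10^(90.019/10)+10^(80.352/10)) = 90.46 dB SPL.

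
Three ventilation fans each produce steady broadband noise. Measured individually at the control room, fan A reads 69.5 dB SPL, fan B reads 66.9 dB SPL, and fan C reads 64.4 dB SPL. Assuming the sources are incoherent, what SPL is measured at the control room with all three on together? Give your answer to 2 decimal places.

Incoherent sources sum as intensities:
L_total = 10·log₁₀(10^(69.5/10) + 10^(66.9/10) + 10^(64.4/10)) = 10·log₁₀(16560000) = 72.19 dB SPL.

72.19 dB SPL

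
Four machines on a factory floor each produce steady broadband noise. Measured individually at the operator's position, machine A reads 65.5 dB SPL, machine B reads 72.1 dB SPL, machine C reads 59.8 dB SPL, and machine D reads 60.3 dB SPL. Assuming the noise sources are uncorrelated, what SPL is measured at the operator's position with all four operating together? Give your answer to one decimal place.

Incoherent sources sum as intensities:
L_total = 10·log₁₀(10^(65.5/10) + 10^(72.1/10) + 10^(59.8/10) + 10^(60.3/10)) = 10·log₁₀(21790000) = 73.4 dB SPL.

73.4 dB SPL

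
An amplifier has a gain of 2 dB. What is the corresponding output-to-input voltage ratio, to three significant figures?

Voltage ratio = 10^(dB/20).
10^(2/20) = 10^(0.1000) = 1.26.

1.26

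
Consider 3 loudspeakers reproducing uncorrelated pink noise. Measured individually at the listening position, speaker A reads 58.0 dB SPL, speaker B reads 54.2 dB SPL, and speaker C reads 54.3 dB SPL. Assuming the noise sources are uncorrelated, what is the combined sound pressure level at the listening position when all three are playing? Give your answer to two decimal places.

Incoherent sources sum as intensities:
L_total = 10·log₁₀(10^(58.0/10) + 10^(54.2/10) + 10^(54.3/10)) = 10·log₁₀(1163000) = 60.66 dB SPL.

60.66 dB SPL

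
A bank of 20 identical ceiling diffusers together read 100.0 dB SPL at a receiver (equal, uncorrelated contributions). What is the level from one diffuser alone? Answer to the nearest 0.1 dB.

20 equal incoherent sources add 10·log₁₀(20) = 13.01 dB over one source.
L_one = 100.0 − 13.01 = 87.0 dB SPL.

87.0 dB SPL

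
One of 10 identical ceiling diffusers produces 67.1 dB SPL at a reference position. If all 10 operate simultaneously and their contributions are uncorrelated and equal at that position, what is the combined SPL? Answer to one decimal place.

10 equal incoherent sources raise the level by 10·log₁₀(10) = 10.00 dB.
L_total = 67.1 + 10.00 = 77.1 dB SPL.

77.1 dB SPL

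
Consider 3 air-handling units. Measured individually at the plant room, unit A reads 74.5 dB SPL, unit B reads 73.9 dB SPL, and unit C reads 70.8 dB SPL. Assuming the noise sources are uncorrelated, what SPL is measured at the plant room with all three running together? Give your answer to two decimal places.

78.11 dB SPL

Incoherent sources sum as intensities:
L_total = 10·log₁₀(10^(74.5/10) + 10^(73.9/10) + 10^(70.8/10)) = 10·log₁₀(64750000) = 78.11 dB SPL.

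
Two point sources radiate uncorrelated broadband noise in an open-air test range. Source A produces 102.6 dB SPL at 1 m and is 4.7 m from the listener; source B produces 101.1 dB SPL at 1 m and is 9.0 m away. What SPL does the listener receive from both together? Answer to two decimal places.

89.92 dB SPL

At the listener: L_A = 102.6 − 20·log₁₀(4.7) = 89.158 dB; L_B = 101.1 − 20·log₁₀(9.0) = 82.015 dB.
Combined: 10·log₁₀(10^(89.158/10)+10^(82.015/10)) = 89.92 dB SPL.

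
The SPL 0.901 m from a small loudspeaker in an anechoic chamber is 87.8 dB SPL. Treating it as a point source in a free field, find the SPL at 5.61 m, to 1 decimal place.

71.9 dB SPL

Inverse-square spreading gives ΔL = −20·log₁₀(d₂/d₁).
ΔL = −20·log₁₀(5.61/0.901) = -15.88 dB, so L₂ = 87.8 + (-15.88) = 71.9 dB SPL.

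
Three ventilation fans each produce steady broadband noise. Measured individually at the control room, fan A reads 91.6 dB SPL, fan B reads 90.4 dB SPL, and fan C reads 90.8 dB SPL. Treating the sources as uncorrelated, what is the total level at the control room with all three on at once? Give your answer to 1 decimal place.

95.7 dB SPL

Add the sources as powers (linear), then convert back to dB:
L_total = 10·log₁₀(10^(91.6/10) + 10^(90.4/10) + 10^(90.8/10)) = 10·log₁₀(3744000000) = 95.7 dB SPL.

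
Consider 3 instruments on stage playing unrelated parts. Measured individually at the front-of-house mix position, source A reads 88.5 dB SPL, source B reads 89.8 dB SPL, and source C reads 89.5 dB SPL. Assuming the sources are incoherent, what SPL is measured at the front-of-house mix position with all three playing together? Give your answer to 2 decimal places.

Incoherent sources sum as intensities:
L_total = 10·log₁₀(10^(88.5/10) + 10^(89.8/10) + 10^(89.5/10)) = 10·log₁₀(2554000000) = 94.07 dB SPL.

94.07 dB SPL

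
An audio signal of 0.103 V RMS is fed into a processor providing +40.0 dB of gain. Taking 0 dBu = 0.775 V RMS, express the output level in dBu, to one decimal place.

+22.5 dBu

Input level: 20·log₁₀(0.103/0.775) = -17.53 dBu.
Output: -17.53 + 40.0 = +22.5 dBu.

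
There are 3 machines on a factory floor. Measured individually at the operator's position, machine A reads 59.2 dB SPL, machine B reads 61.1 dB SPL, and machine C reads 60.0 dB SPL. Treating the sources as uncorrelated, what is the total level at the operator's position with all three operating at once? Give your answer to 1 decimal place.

Uncorrelated sources add in intensity (power), not in dB.
L_total = 10·log₁₀(10^(59.2/10) + 10^(61.1/10) + 10^(60.0/10)) = 10·log₁₀(3120000) = 64.9 dB SPL.

64.9 dB SPL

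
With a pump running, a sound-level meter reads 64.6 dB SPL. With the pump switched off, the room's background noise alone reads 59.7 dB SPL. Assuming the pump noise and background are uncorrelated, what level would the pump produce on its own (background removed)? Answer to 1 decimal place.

Subtract intensities: L_src = 10·log₁₀(10^(L_total/10) − 10^(L_bg/10)).
L_src = 10·log₁₀(10^(64.6/10) − 10^(59.7/10)) = 10·log₁₀(1951000) = 62.9 dB SPL.

62.9 dB SPL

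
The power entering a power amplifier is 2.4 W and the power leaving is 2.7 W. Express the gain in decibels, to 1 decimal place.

0.5 dB

Power is a power quantity, so gain = 10·log₁₀(P_out/P_in).
10·log₁₀(2.7/2.4) = 10·log₁₀(1.125) = 0.5 dB.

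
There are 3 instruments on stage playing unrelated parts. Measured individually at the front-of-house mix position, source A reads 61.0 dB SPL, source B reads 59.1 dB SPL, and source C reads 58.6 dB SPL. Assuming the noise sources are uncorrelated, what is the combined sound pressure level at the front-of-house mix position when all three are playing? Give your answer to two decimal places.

Incoherent sources sum as intensities:
L_total = 10·log₁₀(10^(61.0/10) + 10^(59.1/10) + 10^(58.6/10)) = 10·log₁₀(2796000) = 64.47 dB SPL.

64.47 dB SPL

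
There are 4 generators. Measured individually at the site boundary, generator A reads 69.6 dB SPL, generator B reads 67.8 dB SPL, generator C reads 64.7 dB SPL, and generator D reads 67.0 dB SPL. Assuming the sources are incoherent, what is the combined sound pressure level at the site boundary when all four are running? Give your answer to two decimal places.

Add the sources as powers (linear), then convert back to dB:
L_total = 10·log₁₀(10^(69.6/10) + 10^(67.8/10) + 10^(64.7/10) + 10^(67.0/10)) = 10·log₁₀(23110000) = 73.64 dB SPL.

73.64 dB SPL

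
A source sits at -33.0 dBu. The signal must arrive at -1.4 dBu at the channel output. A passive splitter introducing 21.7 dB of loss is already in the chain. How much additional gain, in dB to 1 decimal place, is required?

53.3 dB

The required make-up gain is the shortfall in the dB sum.
G = -1.4 − (-33.0) + 21.7 = 53.3 dB.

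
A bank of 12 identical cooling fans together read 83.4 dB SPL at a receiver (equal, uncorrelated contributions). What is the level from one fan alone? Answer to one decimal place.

12 equal incoherent sources add 10·log₁₀(12) = 10.79 dB over one source.
L_one = 83.4 − 10.79 = 72.6 dB SPL.

72.6 dB SPL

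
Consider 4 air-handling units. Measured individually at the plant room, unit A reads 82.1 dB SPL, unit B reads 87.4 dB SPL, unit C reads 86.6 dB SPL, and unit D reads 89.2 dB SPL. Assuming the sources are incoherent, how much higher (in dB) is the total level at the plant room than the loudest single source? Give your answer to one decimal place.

3.8 dB

Incoherent sources sum as intensities:
L_total = 10·log₁₀(10^(82.1/10) + 10^(87.4/10) + 10^(86.6/10) + 10^(89.2/10)) = 93.01 dB SPL.
Excess over the loudest (89.2 dB): 93.01 − 89.2 = 3.8 dB.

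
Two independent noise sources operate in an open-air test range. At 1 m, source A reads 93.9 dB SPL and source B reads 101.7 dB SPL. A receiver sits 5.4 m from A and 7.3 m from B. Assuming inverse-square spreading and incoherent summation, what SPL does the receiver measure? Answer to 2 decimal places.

At the listener: L_A = 93.9 − 20·log₁₀(5.4) = 79.252 dB; L_B = 101.7 − 20·log₁₀(7.3) = 84.434 dB.
Combined: 10·log₁₀(10^(79.252/10)+10^(84.434/10)) = 85.58 dB SPL.

85.58 dB SPL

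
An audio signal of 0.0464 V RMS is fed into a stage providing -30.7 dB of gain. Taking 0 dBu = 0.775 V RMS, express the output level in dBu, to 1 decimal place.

-55.2 dBu

Input level: 20·log₁₀(0.0464/0.775) = -24.46 dBu.
Output: -24.46 − 30.7 = -55.2 dBu.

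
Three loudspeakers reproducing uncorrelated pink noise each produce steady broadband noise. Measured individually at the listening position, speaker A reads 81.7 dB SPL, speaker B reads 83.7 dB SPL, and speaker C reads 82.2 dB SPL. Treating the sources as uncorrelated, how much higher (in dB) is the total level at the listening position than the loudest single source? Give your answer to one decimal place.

3.7 dB

Add the sources as powers (linear), then convert back to dB:
L_total = 10·log₁₀(10^(81.7/10) + 10^(83.7/10) + 10^(82.2/10)) = 87.39 dB SPL.
Excess over the loudest (83.7 dB): 87.39 − 83.7 = 3.7 dB.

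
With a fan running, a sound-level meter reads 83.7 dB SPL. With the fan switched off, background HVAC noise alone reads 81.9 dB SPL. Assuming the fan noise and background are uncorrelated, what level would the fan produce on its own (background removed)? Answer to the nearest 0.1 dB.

79.0 dB SPL

Remove the background by subtracting linear intensities:
L_src = 10·log₁₀(10^(83.7/10) − 10^(81.9/10)) = 10·log₁₀(79540000) = 79.0 dB SPL.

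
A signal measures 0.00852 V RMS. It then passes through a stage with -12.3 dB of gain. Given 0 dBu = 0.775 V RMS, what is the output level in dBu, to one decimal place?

-51.5 dBu

Input level: 20·log₁₀(0.00852/0.775) = -39.18 dBu.
Output: -39.18 − 12.3 = -51.5 dBu.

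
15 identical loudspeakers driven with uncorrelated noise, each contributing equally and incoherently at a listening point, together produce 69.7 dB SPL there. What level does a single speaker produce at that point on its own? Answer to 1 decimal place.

15 equal incoherent sources add 10·log₁₀(15) = 11.76 dB over one source.
L_one = 69.7 − 11.76 = 57.9 dB SPL.

57.9 dB SPL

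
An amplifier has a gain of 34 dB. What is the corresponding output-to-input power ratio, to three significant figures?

Power ratio = 10^(dB/10).
10^(34/10) = 10^(3.400) = 2510.

2510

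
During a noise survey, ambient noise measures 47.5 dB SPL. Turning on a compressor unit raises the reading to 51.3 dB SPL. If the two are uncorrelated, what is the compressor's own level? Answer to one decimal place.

Subtract intensities: L_src = 10·log₁₀(10^(L_total/10) − 10^(L_bg/10)).
L_src = 10·log₁₀(10^(51.3/10) − 10^(47.5/10)) = 10·log₁₀(78660) = 49.0 dB SPL.

49.0 dB SPL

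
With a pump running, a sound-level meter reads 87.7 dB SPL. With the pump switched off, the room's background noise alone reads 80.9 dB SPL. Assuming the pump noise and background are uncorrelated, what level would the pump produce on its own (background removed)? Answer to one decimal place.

86.7 dB SPL

Subtract intensities: L_src = 10·log₁₀(10^(L_total/10) − 10^(L_bg/10)).
L_src = 10·log₁₀(10^(87.7/10) − 10^(80.9/10)) = 10·log₁₀(465800000) = 86.7 dB SPL.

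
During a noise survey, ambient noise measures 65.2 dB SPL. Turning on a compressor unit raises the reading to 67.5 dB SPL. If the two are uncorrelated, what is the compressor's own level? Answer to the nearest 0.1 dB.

63.6 dB SPL

Subtract intensities: L_src = 10·log₁₀(10^(L_total/10) − 10^(L_bg/10)).
L_src = 10·log₁₀(10^(67.5/10) − 10^(65.2/10)) = 10·log₁₀(2312000) = 63.6 dB SPL.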